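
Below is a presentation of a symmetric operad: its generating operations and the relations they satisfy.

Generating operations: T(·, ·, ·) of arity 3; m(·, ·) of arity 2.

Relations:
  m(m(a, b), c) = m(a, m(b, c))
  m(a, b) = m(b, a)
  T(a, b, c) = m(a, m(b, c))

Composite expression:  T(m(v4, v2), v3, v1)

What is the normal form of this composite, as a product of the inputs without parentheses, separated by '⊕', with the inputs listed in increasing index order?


v1 ⊕ v2 ⊕ v3 ⊕ v4

With T associative and commutative, the v-input set is all that matters.
m(v4, v2) unparenthesizes to v4 ⊕ v2
T(m(v4, v2), v3, v1) unparenthesizes to v4 ⊕ v2 ⊕ v3 ⊕ v1
reordering the factors by index: v1 ⊕ v2 ⊕ v3 ⊕ v4


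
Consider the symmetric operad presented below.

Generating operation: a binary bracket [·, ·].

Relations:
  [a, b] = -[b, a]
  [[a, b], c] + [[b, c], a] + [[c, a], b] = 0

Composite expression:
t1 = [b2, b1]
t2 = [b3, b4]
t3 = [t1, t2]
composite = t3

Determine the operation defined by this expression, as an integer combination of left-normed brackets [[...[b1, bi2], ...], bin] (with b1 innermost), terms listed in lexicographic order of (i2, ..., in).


-[[[b1, b2], b3], b4] + [[[b1, b2], b4], b3]

Expand each bracket as ab - ba; the b1-initial words give the coefficients.
Composite bracket: [[b2, b1], [b3, b4]]
Expanding via [a, b] = ab - ba: 8 signed words (2^3 = 8).
Only words starting with b1 matter:
  from b1b2b3b4, sign -1: term -[[[b1, b2], b3], b4]
  from b1b2b4b3, sign +1: term +[[[b1, b2], b4], b3]


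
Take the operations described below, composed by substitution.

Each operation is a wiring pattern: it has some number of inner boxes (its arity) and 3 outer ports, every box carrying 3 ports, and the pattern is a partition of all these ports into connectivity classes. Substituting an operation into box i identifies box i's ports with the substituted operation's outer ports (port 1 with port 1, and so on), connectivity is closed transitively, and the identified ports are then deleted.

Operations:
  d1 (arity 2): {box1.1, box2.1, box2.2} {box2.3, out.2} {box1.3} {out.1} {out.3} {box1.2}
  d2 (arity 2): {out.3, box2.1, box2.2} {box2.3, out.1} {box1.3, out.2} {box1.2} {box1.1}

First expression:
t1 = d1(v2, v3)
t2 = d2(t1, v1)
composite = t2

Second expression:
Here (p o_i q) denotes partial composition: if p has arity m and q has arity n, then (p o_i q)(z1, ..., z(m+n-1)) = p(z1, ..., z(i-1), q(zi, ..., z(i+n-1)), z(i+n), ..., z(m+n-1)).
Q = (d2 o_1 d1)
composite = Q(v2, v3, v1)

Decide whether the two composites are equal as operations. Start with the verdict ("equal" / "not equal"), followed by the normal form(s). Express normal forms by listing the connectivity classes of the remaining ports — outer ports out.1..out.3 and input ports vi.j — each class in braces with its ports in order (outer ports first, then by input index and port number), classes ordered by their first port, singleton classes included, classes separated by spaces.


equal — both sides give {out.1, v1.3} {out.2} {out.3, v1.1, v1.2} {v2.1, v3.1, v3.2} {v2.2} {v2.3} {v3.3}


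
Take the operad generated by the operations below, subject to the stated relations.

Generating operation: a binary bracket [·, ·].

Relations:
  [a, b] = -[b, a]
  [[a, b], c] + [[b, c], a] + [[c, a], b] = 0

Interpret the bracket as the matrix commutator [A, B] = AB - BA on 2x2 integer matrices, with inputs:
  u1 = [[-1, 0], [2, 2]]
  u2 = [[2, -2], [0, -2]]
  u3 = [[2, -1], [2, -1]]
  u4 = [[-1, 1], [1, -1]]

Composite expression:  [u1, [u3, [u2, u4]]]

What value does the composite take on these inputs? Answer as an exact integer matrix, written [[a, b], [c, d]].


[[-16, -24], [-4, 16]]


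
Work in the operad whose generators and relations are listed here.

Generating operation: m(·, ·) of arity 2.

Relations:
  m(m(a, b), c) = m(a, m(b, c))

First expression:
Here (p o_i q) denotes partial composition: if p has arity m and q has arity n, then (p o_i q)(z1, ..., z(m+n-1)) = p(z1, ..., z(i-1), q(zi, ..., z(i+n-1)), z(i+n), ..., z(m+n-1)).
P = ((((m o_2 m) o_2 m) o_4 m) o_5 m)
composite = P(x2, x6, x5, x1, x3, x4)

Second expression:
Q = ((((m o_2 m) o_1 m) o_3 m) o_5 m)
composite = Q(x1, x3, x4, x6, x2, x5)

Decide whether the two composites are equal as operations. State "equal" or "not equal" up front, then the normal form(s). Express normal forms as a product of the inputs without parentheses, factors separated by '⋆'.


not equal — first x2 ⋆ x6 ⋆ x5 ⋆ x1 ⋆ x3 ⋆ x4, second x1 ⋆ x3 ⋆ x4 ⋆ x6 ⋆ x2 ⋆ x5

The first expression reduces to x2 ⋆ x6 ⋆ x5 ⋆ x1 ⋆ x3 ⋆ x4
The second expression reduces to x1 ⋆ x3 ⋆ x4 ⋆ x6 ⋆ x2 ⋆ x5
No match — not equal.


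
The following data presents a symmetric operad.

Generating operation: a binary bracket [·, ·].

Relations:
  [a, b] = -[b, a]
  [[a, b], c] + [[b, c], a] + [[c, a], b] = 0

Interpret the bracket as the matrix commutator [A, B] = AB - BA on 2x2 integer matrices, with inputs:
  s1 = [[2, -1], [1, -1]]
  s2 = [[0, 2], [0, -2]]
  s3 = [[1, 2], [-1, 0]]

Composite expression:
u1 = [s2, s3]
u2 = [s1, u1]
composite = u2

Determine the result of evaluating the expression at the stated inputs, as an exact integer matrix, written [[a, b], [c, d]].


[[-4, 2], [-10, 4]]

[s2, s3] = [[-2, 2], [2, 2]]
[s1, [s2, s3]] = [[-4, 2], [-10, 4]]


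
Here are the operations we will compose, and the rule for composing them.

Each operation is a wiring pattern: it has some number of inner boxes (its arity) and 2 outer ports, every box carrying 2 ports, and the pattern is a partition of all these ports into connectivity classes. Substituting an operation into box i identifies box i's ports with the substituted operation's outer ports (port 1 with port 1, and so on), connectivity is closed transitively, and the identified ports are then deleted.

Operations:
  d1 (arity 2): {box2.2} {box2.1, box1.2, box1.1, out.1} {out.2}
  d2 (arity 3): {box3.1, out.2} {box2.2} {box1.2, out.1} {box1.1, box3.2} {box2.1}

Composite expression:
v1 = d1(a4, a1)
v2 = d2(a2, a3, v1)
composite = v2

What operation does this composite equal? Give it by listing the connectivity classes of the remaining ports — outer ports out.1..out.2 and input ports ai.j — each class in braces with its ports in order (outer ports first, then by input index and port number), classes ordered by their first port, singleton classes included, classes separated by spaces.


{out.1, a2.2} {out.2, a1.1, a4.1, a4.2} {a1.2} {a2.1} {a3.1} {a3.2}

Connectivity passes through glued d2-boundaries; trace each wire chain.
composing d1 on (a4, a1), with out.j its own outer ports: {out.1, a1.1, a4.1, a4.2} {out.2} {a1.2}
composing d2 on (a2, a3, a4, a1), with out.j its own outer ports: {out.1, a2.2} {out.2, a1.1, a4.1, a4.2} {a1.2} {a2.1} {a3.1} {a3.2}


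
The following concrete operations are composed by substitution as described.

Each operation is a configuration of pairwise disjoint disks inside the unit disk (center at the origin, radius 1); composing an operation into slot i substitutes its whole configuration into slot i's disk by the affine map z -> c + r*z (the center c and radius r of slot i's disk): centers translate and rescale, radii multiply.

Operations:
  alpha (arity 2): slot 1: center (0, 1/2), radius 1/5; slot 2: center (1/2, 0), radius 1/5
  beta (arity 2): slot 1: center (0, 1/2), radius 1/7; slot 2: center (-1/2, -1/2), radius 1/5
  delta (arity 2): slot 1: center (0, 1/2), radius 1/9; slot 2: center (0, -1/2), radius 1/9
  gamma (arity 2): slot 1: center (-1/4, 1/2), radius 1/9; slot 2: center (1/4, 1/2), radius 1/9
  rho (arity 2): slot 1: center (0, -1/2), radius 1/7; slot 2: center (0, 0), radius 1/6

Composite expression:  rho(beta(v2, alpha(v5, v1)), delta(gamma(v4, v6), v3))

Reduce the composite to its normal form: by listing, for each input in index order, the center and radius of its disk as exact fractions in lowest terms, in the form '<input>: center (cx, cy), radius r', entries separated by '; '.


v1: center (-2/35, -4/7), radius 1/175; v2: center (0, -3/7), radius 1/49; v3: center (0, -1/12), radius 1/54; v4: center (-1/216, 5/54), radius 1/486; v5: center (-1/14, -39/70), radius 1/175; v6: center (1/216, 5/54), radius 1/486

Only the slot chain above each v matters under rho; compose those maps.
for v2, the 2-step affine chain lands on center (0, -3/7), radius 1/49
for v5, the 3-step affine chain lands on center (-1/14, -39/70), radius 1/175
for v1, the 3-step affine chain lands on center (-2/35, -4/7), radius 1/175
for v4, the 3-step affine chain lands on center (-1/216, 5/54), radius 1/486
for v6, the 3-step affine chain lands on center (1/216, 5/54), radius 1/486
for v3, the 2-step affine chain lands on center (0, -1/12), radius 1/54


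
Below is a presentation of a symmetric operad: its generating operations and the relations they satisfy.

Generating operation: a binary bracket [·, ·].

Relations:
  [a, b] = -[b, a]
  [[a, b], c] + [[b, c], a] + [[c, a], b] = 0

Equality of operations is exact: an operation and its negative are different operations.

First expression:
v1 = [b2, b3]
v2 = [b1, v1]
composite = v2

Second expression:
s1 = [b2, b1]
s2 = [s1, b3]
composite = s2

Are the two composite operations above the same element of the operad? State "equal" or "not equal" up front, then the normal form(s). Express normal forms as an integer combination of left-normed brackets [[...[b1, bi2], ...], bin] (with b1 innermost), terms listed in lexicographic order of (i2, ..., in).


Normal form of the first expression: [[b1, b2], b3] - [[b1, b3], b2]
Normal form of the second expression: -[[b1, b2], b3]
Different reductions; not equal.

not equal; the first gives [[b1, b2], b3] - [[b1, b3], b2] and the second -[[b1, b2], b3]


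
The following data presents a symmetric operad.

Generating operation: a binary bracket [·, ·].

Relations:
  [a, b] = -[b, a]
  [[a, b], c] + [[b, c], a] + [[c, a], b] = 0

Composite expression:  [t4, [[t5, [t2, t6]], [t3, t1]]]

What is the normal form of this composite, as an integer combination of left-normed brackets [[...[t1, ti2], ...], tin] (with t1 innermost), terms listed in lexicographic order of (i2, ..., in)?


[[[[[t1, t3], t2], t6], t5], t4] - [[[[[t1, t3], t5], t2], t6], t4] + [[[[[t1, t3], t5], t6], t2], t4] - [[[[[t1, t3], t6], t2], t5], t4]

In the tensor algebra, words opening t1 carry the t1-anchored form.
Composite bracket: [t4, [[t5, [t2, t6]], [t3, t1]]]
Each bracket splits as ab - ba, giving 32 signed words (2^5 = 32).
Words beginning with t1 determine it all:
  word t1t3t2t6t5t4 has sign +1, contributing +[[[[[t1, t3], t2], t6], t5], t4]
  word t1t3t5t2t6t4 has sign -1, contributing -[[[[[t1, t3], t5], t2], t6], t4]
  word t1t3t5t6t2t4 has sign +1, contributing +[[[[[t1, t3], t5], t6], t2], t4]
  word t1t3t6t2t5t4 has sign -1, contributing -[[[[[t1, t3], t6], t2], t5], t4]


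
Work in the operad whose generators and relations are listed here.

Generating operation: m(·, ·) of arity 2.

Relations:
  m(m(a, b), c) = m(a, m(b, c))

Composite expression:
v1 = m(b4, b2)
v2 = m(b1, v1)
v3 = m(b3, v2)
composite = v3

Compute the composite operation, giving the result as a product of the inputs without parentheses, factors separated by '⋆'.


b3 ⋆ b1 ⋆ b4 ⋆ b2

Key point: m is associative — brackets drop, the b-order remains.
m(b4, b2) flattens to b4 ⋆ b2
m(b1, m(b4, b2)) flattens to b1 ⋆ b4 ⋆ b2
m(b3, m(b1, m(b4, b2))) flattens to b3 ⋆ b1 ⋆ b4 ⋆ b2


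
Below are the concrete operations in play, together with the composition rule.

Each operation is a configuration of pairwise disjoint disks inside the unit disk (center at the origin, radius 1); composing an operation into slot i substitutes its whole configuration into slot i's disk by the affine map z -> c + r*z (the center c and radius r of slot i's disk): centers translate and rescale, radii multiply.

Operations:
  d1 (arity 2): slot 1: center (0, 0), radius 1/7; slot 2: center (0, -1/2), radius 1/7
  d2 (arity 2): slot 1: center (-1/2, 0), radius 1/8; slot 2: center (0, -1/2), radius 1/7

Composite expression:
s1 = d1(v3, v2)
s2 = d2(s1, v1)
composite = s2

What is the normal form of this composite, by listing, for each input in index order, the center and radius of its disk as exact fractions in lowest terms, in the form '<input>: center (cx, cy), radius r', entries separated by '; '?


Each v-disk chains the slot maps above it in d2; radii multiply.
input v3: applying the 2 nested substitutions gives center (-1/2, 0), radius 1/56
input v2: applying the 2 nested substitutions gives center (-1/2, -1/16), radius 1/56
input v1: applying the 1 nested substitution gives center (0, -1/2), radius 1/7

v1: center (0, -1/2), radius 1/7; v2: center (-1/2, -1/16), radius 1/56; v3: center (-1/2, 0), radius 1/56


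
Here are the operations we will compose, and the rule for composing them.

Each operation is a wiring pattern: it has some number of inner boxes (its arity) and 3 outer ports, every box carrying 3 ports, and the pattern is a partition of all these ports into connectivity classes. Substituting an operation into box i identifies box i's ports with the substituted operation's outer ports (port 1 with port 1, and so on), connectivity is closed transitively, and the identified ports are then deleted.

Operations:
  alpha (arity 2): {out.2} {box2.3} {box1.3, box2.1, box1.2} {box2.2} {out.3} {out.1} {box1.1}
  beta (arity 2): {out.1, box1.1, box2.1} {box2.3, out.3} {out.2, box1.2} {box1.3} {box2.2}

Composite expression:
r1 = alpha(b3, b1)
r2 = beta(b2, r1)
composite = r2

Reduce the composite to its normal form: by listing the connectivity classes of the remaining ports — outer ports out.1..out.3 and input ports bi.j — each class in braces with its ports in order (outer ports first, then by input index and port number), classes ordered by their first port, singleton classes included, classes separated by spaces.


{out.1, b2.1} {out.2, b2.2} {out.3} {b1.1, b3.2, b3.3} {b1.2} {b1.3} {b2.3} {b3.1}


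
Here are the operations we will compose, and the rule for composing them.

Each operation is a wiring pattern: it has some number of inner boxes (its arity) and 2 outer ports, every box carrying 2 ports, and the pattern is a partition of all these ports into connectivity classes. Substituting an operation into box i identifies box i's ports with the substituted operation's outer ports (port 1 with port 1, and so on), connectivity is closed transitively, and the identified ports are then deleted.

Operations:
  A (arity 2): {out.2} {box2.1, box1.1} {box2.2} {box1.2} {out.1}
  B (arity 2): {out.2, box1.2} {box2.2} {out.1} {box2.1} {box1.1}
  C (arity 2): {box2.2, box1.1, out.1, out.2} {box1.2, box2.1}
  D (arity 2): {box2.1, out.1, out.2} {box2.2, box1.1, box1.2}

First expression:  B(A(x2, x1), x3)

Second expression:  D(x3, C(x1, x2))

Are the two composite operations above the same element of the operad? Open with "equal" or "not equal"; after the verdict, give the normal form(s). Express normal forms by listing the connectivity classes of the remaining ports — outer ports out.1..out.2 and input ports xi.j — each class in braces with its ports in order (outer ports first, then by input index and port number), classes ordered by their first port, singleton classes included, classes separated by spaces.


Normal form of the first expression: {out.1} {out.2} {x1.1, x2.1} {x1.2} {x2.2} {x3.1} {x3.2}
Normal form of the second expression: {out.1, out.2, x1.1, x2.2, x3.1, x3.2} {x1.2, x2.1}
The normal forms differ: not equal.

not equal; the first gives {out.1} {out.2} {x1.1, x2.1} {x1.2} {x2.2} {x3.1} {x3.2} and the second {out.1, out.2, x1.1, x2.2, x3.1, x3.2} {x1.2, x2.1}


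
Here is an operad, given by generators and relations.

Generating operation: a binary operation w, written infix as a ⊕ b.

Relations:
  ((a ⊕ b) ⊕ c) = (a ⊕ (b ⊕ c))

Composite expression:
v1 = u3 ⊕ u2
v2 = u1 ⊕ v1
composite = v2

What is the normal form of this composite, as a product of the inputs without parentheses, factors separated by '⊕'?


u1 ⊕ u3 ⊕ u2

Every regrouping of w is equal, so read the u-inputs in written order.
(u3 ⊕ u2) linearizes to u3 ⊕ u2
(u1 ⊕ (u3 ⊕ u2)) linearizes to u1 ⊕ u3 ⊕ u2


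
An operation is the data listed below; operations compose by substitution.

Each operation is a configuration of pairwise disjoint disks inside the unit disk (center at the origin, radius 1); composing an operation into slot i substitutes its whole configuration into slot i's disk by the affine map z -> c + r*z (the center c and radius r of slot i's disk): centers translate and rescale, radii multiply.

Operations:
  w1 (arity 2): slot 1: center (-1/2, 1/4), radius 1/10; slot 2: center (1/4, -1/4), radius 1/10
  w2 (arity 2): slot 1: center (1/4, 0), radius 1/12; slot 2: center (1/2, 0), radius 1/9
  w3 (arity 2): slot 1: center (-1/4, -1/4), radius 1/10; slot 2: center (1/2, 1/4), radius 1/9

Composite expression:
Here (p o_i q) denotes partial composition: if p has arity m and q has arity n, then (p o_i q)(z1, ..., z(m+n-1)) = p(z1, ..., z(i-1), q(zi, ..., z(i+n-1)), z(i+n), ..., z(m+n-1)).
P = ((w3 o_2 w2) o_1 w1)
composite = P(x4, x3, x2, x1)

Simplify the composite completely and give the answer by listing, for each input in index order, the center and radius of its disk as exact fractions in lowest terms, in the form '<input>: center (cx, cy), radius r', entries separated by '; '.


x1: center (5/9, 1/4), radius 1/81; x2: center (19/36, 1/4), radius 1/108; x3: center (-9/40, -11/40), radius 1/100; x4: center (-3/10, -9/40), radius 1/100

Only the slot chain above each x matters under w3; compose those maps.
input x4: applying the 2 nested substitutions gives center (-3/10, -9/40), radius 1/100
input x3: applying the 2 nested substitutions gives center (-9/40, -11/40), radius 1/100
input x2: applying the 2 nested substitutions gives center (19/36, 1/4), radius 1/108
input x1: applying the 2 nested substitutions gives center (5/9, 1/4), radius 1/81


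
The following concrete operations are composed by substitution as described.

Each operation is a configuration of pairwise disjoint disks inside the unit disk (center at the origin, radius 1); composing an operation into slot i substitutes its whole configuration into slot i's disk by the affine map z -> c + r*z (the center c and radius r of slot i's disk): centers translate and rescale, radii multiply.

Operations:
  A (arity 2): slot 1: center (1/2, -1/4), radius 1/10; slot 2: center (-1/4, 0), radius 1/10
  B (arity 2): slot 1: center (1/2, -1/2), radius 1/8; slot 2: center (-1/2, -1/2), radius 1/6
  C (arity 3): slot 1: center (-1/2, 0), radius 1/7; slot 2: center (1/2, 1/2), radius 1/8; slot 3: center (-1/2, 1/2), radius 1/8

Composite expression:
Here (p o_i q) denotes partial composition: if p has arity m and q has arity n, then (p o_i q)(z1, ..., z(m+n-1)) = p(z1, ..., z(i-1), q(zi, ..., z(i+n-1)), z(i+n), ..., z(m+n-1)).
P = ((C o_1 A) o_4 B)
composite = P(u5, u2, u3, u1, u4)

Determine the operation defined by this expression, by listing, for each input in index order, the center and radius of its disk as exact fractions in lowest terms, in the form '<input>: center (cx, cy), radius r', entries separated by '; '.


u1: center (-7/16, 7/16), radius 1/64; u2: center (-15/28, 0), radius 1/70; u3: center (1/2, 1/2), radius 1/8; u4: center (-9/16, 7/16), radius 1/48; u5: center (-3/7, -1/28), radius 1/70

Follow each u-input down from C: c' goes to c + r*c', radius to r*r'.
for u5, the 2-step affine chain lands on center (-3/7, -1/28), radius 1/70
for u2, the 2-step affine chain lands on center (-15/28, 0), radius 1/70
for u3, the 1-step affine chain lands on center (1/2, 1/2), radius 1/8
for u1, the 2-step affine chain lands on center (-7/16, 7/16), radius 1/64
for u4, the 2-step affine chain lands on center (-9/16, 7/16), radius 1/48


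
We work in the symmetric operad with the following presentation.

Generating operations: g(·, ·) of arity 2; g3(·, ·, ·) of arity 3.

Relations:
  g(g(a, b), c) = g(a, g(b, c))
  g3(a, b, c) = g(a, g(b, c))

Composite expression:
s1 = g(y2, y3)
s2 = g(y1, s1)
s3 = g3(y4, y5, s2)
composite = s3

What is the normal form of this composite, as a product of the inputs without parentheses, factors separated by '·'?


y4 · y5 · y1 · y2 · y3

Under associativity of g3, the answer is the y's in reading order.
g(y2, y3) unparenthesizes to y2 · y3
g(y1, g(y2, y3)) unparenthesizes to y1 · y2 · y3
g3(y4, y5, g(y1, g(y2, y3))) unparenthesizes to y4 · y5 · y1 · y2 · y3


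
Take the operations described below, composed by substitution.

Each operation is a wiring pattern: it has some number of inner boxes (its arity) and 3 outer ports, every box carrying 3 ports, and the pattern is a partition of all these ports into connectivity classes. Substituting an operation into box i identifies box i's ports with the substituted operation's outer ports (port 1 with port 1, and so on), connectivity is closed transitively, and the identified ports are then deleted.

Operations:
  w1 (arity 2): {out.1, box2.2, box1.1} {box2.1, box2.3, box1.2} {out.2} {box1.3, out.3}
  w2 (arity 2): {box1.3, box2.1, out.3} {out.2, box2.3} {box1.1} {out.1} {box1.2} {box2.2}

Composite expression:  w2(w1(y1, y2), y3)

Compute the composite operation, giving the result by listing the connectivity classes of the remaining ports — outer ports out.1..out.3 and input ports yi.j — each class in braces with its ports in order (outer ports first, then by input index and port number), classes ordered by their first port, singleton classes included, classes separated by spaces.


Substituting into w2 glues patterns; closure does the rest.
after w1, the pattern on (y1, y2) reads {out.1, y1.1, y2.2} {out.2} {out.3, y1.3} {y1.2, y2.1, y2.3} (out.j = its outer ports)
after w2, the pattern on (y1, y2, y3) reads {out.1} {out.2, y3.3} {out.3, y1.3, y3.1} {y1.1, y2.2} {y1.2, y2.1, y2.3} {y3.2} (out.j = its outer ports)

{out.1} {out.2, y3.3} {out.3, y1.3, y3.1} {y1.1, y2.2} {y1.2, y2.1, y2.3} {y3.2}


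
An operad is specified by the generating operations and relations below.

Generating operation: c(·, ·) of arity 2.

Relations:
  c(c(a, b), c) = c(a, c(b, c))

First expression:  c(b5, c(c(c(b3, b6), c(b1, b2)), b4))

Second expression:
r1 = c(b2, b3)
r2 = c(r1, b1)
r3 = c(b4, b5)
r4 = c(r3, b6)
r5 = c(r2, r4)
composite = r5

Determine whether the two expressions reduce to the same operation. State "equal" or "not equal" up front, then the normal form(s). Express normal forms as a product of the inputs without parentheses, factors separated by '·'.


not equal: they reduce to b5 · b3 · b6 · b1 · b2 · b4 and b2 · b3 · b1 · b4 · b5 · b6

Reducing the first expression gives b5 · b3 · b6 · b1 · b2 · b4
Reducing the second expression gives b2 · b3 · b1 · b4 · b5 · b6
The normal forms differ: not equal.


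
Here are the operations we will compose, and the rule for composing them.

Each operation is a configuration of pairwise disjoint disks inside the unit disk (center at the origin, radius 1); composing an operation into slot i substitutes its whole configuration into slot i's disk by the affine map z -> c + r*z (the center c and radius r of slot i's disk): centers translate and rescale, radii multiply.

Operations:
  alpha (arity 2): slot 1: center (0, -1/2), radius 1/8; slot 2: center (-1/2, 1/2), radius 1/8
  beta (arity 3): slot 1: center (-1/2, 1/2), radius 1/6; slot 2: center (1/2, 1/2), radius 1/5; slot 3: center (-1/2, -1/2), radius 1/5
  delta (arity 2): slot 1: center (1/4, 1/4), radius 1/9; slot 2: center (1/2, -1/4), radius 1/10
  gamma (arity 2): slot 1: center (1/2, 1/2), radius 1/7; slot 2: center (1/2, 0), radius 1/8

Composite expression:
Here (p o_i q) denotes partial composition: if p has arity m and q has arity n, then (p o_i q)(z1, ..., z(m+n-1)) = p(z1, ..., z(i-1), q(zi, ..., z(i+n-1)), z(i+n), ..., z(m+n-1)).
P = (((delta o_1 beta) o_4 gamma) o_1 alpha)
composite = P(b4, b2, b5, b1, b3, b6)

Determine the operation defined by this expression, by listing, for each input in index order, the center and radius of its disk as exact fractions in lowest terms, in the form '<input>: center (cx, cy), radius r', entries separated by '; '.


b1: center (7/36, 7/36), radius 1/45; b2: center (5/27, 17/54), radius 1/432; b3: center (11/20, -1/5), radius 1/70; b4: center (7/36, 8/27), radius 1/432; b5: center (11/36, 11/36), radius 1/45; b6: center (11/20, -1/4), radius 1/80

Only the slot chain above each b matters under delta; compose those maps.
b4: after 3 affine steps, its disk has center (7/36, 8/27), radius 1/432
b2: after 3 affine steps, its disk has center (5/27, 17/54), radius 1/432
b5: after 2 affine steps, its disk has center (11/36, 11/36), radius 1/45
b1: after 2 affine steps, its disk has center (7/36, 7/36), radius 1/45
b3: after 2 affine steps, its disk has center (11/20, -1/5), radius 1/70
b6: after 2 affine steps, its disk has center (11/20, -1/4), radius 1/80


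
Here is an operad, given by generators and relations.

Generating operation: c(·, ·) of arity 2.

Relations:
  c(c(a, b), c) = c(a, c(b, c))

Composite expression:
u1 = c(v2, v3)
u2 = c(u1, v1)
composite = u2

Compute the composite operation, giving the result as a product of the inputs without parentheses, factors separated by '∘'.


v2 ∘ v3 ∘ v1

Every regrouping of c is equal, so read the v-inputs in written order.
c(v2, v3) flattens to v2 ∘ v3
c(c(v2, v3), v1) flattens to v2 ∘ v3 ∘ v1


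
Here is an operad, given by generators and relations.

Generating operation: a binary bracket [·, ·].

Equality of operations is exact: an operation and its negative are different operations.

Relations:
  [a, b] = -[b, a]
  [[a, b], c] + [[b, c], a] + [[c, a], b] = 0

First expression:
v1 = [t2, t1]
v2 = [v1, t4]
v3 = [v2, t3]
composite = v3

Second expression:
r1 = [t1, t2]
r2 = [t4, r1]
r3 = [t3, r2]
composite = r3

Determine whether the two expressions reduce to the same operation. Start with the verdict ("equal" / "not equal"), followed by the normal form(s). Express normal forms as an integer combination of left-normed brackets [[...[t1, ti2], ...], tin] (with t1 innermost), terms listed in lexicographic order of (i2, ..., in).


not equal; the first gives -[[[t1, t2], t4], t3] and the second [[[t1, t2], t4], t3]

Reducing the first expression gives -[[[t1, t2], t4], t3]
Reducing the second expression gives [[[t1, t2], t4], t3]
Different reductions; not equal.


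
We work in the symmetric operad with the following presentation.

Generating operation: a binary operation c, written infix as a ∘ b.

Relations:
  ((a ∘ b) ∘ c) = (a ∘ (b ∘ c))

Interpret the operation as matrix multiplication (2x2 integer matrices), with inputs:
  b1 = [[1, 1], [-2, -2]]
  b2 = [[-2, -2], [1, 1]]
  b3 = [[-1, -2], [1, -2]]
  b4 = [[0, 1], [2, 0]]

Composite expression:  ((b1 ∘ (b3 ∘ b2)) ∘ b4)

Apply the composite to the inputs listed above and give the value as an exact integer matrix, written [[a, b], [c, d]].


[[-8, -4], [16, 8]]

(b3 ∘ b2) = [[0, 0], [-4, -4]]
(b1 ∘ (b3 ∘ b2)) = [[-4, -4], [8, 8]]
((b1 ∘ (b3 ∘ b2)) ∘ b4) = [[-8, -4], [16, 8]]


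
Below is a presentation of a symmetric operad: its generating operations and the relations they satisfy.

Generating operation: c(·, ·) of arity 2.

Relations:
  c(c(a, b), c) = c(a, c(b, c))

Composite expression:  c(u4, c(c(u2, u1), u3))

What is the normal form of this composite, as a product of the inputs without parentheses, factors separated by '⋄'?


u4 ⋄ u2 ⋄ u1 ⋄ u3

Every regrouping of c is equal, so read the u-inputs in written order.
c(u2, u1) unparenthesizes to u2 ⋄ u1
c(c(u2, u1), u3) unparenthesizes to u2 ⋄ u1 ⋄ u3
c(u4, c(c(u2, u1), u3)) unparenthesizes to u4 ⋄ u2 ⋄ u1 ⋄ u3


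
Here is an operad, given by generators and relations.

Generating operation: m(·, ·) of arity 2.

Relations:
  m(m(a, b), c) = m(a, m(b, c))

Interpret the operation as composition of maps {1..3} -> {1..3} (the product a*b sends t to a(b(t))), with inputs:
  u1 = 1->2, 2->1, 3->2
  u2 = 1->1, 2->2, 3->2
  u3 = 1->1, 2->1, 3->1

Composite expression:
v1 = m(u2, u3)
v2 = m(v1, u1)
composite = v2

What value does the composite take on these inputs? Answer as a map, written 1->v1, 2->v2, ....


1->1, 2->1, 3->1

m(u2, u3) = 1->1, 2->1, 3->1
m(m(u2, u3), u1) = 1->1, 2->1, 3->1


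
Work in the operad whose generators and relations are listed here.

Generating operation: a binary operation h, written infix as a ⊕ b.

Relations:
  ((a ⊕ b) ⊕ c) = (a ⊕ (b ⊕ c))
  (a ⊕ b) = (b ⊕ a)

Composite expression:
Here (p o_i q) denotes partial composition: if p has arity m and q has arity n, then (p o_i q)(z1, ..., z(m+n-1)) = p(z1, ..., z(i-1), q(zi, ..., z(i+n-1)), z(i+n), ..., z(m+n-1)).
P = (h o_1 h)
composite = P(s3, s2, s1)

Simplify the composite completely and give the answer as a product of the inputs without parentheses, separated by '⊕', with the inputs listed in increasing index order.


s1 ⊕ s2 ⊕ s3

Reordering under h is free, so list the s-inputs canonically.
(s3 ⊕ s2) spells out as s3 ⊕ s2
((s3 ⊕ s2) ⊕ s1) spells out as s3 ⊕ s2 ⊕ s1
sorting the factors by input index: s1 ⊕ s2 ⊕ s3


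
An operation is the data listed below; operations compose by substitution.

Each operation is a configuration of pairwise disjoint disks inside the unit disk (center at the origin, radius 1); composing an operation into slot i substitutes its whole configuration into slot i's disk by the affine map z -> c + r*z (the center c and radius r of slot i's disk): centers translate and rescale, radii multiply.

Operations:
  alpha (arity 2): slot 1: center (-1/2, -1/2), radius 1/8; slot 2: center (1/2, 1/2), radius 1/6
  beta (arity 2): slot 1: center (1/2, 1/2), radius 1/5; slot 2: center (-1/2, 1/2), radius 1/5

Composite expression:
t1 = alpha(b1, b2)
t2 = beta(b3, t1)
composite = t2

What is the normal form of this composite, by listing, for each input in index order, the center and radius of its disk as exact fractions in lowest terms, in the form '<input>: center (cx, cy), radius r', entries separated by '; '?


Affine substitution under beta: radii multiply and b-centers shift.
b3: after 1 affine step, its disk has center (1/2, 1/2), radius 1/5
b1: after 2 affine steps, its disk has center (-3/5, 2/5), radius 1/40
b2: after 2 affine steps, its disk has center (-2/5, 3/5), radius 1/30

b1: center (-3/5, 2/5), radius 1/40; b2: center (-2/5, 3/5), radius 1/30; b3: center (1/2, 1/2), radius 1/5


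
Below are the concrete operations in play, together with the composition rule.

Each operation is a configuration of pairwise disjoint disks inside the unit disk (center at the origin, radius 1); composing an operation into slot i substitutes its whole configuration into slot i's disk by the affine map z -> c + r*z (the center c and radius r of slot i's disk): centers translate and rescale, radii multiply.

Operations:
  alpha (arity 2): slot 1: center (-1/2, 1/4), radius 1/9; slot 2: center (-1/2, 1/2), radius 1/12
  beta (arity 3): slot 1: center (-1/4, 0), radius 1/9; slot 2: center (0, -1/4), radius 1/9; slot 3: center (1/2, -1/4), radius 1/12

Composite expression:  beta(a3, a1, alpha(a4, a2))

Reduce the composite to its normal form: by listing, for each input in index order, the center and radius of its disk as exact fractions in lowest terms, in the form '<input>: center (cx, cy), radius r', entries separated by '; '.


a1: center (0, -1/4), radius 1/9; a2: center (11/24, -5/24), radius 1/144; a3: center (-1/4, 0), radius 1/9; a4: center (11/24, -11/48), radius 1/108


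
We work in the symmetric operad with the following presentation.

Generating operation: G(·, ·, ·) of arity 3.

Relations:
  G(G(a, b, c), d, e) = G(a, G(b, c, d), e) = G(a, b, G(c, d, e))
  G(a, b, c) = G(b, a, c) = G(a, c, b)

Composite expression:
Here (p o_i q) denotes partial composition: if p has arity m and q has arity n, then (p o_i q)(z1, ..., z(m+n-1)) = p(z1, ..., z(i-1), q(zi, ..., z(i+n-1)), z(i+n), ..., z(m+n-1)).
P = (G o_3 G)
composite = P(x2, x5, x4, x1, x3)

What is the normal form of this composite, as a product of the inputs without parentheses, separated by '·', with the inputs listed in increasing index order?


Key point: G commutes, so take the x-inputs in any fixed order.
G(x4, x1, x3) reduces to x4 · x1 · x3
G(x2, x5, G(x4, x1, x3)) reduces to x2 · x5 · x4 · x1 · x3
sorting the factors by input index: x1 · x2 · x3 · x4 · x5

x1 · x2 · x3 · x4 · x5


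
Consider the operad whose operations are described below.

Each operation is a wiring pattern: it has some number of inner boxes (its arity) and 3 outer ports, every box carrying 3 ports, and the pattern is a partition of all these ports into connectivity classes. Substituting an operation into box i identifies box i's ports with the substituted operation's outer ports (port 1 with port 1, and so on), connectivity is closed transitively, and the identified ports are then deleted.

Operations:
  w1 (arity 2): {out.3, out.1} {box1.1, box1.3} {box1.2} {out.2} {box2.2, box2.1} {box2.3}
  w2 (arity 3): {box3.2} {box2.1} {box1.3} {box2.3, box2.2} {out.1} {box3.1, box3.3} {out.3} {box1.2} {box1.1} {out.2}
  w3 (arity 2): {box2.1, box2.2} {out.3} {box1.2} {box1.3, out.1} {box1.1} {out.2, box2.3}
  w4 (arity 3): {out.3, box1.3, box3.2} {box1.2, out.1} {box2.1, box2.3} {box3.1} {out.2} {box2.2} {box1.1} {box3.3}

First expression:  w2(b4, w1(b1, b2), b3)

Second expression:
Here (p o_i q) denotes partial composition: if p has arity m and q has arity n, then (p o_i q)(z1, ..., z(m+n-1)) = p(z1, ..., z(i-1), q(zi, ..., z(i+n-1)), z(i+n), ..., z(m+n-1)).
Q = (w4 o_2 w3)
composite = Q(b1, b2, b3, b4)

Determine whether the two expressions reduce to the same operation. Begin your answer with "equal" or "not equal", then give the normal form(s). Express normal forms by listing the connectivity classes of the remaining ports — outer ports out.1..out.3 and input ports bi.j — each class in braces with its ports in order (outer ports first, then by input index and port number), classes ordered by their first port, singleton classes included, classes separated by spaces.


Normal form of the first expression: {out.1} {out.2} {out.3} {b1.1, b1.3} {b1.2} {b2.1, b2.2} {b2.3} {b3.1, b3.3} {b3.2} {b4.1} {b4.2} {b4.3}
Normal form of the second expression: {out.1, b1.2} {out.2} {out.3, b1.3, b4.2} {b1.1} {b2.1} {b2.2} {b2.3} {b3.1, b3.2} {b3.3} {b4.1} {b4.3}
The forms do not match — not equal.

not equal — first {out.1} {out.2} {out.3} {b1.1, b1.3} {b1.2} {b2.1, b2.2} {b2.3} {b3.1, b3.3} {b3.2} {b4.1} {b4.2} {b4.3}, second {out.1, b1.2} {out.2} {out.3, b1.3, b4.2} {b1.1} {b2.1} {b2.2} {b2.3} {b3.1, b3.2} {b3.3} {b4.1} {b4.3}


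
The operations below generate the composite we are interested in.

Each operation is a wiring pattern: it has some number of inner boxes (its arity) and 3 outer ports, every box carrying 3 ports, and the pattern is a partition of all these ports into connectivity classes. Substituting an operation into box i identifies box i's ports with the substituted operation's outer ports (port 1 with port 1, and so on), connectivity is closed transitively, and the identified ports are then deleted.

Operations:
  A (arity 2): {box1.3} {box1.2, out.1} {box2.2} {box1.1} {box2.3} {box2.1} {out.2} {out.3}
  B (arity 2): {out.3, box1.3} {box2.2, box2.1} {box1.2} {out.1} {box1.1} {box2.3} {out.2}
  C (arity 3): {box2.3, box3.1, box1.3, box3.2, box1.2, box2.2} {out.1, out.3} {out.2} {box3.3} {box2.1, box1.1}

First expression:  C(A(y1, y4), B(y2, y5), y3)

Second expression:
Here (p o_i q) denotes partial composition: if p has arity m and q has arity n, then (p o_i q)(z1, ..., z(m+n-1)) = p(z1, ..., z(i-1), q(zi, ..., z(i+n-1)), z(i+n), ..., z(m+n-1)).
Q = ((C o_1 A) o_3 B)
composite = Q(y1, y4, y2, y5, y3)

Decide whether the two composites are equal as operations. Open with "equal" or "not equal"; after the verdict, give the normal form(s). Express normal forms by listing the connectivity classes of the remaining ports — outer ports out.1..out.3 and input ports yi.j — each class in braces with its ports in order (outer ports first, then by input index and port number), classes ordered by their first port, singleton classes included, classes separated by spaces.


equal — both sides give {out.1, out.3} {out.2} {y1.1} {y1.2} {y1.3} {y2.1} {y2.2} {y2.3, y3.1, y3.2} {y3.3} {y4.1} {y4.2} {y4.3} {y5.1, y5.2} {y5.3}


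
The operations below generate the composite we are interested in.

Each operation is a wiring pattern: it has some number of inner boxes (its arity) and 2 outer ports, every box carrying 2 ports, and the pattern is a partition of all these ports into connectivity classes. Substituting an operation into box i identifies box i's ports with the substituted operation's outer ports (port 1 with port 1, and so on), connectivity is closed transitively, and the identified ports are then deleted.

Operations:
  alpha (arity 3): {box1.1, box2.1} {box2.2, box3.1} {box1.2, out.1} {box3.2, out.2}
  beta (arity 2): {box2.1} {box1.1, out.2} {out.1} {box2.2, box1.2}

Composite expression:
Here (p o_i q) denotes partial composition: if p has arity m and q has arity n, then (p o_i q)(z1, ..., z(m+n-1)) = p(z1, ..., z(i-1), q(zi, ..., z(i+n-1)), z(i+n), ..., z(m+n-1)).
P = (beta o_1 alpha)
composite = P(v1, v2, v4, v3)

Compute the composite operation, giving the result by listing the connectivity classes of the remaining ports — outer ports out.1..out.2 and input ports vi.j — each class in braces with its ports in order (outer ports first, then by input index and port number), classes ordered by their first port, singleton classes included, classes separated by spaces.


Treat the ports identified at beta as solder joints: merge, then drop.
stage alpha: inputs (v1, v2, v4), connectivity {out.1, v1.2} {out.2, v4.2} {v1.1, v2.1} {v2.2, v4.1}, out.j its boundary
stage beta: inputs (v1, v2, v4, v3), connectivity {out.1} {out.2, v1.2} {v1.1, v2.1} {v2.2, v4.1} {v3.1} {v3.2, v4.2}, out.j its boundary

{out.1} {out.2, v1.2} {v1.1, v2.1} {v2.2, v4.1} {v3.1} {v3.2, v4.2}


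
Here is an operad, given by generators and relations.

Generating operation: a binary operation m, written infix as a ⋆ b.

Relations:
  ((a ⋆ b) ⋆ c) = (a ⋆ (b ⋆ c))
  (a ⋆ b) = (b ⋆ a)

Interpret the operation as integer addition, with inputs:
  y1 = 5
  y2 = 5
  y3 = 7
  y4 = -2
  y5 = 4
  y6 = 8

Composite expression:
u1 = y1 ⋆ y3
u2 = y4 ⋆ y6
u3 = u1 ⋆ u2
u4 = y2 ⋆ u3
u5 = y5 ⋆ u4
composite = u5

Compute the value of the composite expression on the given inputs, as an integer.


27

(y1 ⋆ y3) = 12
(y4 ⋆ y6) = 6
((y1 ⋆ y3) ⋆ (y4 ⋆ y6)) = 18
(y2 ⋆ ((y1 ⋆ y3) ⋆ (y4 ⋆ y6))) = 23
(y5 ⋆ (y2 ⋆ ((y1 ⋆ y3) ⋆ (y4 ⋆ y6)))) = 27


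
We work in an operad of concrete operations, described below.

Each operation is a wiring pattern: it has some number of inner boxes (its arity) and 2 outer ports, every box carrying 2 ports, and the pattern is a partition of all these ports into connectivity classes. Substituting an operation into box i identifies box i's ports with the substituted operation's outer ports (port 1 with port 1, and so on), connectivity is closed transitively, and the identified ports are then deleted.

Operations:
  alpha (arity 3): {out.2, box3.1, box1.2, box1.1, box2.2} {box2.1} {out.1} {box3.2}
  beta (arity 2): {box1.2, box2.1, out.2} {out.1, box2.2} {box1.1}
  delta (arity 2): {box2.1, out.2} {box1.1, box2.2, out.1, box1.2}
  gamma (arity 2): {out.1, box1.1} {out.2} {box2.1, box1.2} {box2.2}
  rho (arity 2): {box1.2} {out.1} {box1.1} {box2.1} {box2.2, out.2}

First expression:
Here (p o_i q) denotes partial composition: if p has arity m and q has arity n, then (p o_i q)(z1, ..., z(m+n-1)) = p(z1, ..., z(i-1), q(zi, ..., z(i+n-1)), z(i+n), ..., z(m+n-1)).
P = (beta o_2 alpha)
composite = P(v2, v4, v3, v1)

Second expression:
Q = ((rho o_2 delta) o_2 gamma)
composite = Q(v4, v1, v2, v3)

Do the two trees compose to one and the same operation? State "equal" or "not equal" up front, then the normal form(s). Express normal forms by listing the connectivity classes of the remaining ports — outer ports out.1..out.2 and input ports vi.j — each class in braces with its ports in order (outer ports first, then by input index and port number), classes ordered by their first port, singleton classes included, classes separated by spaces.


not equal; the first gives {out.1, v1.1, v3.2, v4.1, v4.2} {out.2, v2.2} {v1.2} {v2.1} {v3.1} and the second {out.1} {out.2, v3.1} {v1.1, v3.2} {v1.2, v2.1} {v2.2} {v4.1} {v4.2}

Reducing the first expression gives {out.1, v1.1, v3.2, v4.1, v4.2} {out.2, v2.2} {v1.2} {v2.1} {v3.1}
Reducing the second expression gives {out.1} {out.2, v3.1} {v1.1, v3.2} {v1.2, v2.1} {v2.2} {v4.1} {v4.2}
The normal forms differ: not equal.
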